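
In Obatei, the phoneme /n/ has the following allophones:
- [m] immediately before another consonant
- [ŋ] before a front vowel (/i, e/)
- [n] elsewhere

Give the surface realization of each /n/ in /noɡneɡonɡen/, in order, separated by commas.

Occurrence 1 (position 1): no conditioning environment matches → elsewhere allophone [n].
Occurrence 2 (position 4): before a front vowel (/i, e/) → [ŋ].
Occurrence 3 (position 8): immediately before another consonant → [m].
Occurrence 4 (position 11): no conditioning environment matches → elsewhere allophone [n].

[n], [ŋ], [m], [n]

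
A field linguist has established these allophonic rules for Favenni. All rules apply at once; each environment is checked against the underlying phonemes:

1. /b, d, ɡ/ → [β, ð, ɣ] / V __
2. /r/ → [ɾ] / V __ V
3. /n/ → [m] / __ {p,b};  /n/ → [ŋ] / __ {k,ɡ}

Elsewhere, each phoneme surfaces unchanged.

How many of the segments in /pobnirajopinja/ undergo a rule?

Segments that undergo a rule: /b/ → [β] (rule 1); /r/ → [ɾ] (rule 2).
All other segments surface unchanged.

2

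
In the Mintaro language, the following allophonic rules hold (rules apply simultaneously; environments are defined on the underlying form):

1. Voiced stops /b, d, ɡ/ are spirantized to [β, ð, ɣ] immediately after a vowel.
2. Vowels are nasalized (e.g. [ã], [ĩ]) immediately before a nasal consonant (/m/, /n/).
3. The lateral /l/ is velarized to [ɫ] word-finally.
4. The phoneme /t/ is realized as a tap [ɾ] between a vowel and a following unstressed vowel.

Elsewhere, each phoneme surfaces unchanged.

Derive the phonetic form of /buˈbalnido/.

/b/ (word-initial): rule 1 targets it, but not immediately after a vowel → unchanged [b].
/u/ (between /b/ and /b/): rule 2 targets it, but not before a nasal consonant → unchanged [u].
/b/ meets the environment for rule 1 (immediately after a vowel) → [β].
/a/ (between /b/ and /l/): rule 2 targets it, but not before a nasal consonant → unchanged [a].
/l/ (between /a/ and /n/) fails the environment for rule 3, so it stays [l].
/i/ (between /n/ and /d/) is in the target of rule 2 but the environment (before a nasal consonant) is not met → [i].
/d/ meets the environment for rule 1 (immediately after a vowel) → [ð].
/o/ (word-final): rule 2 targets it, but not before a nasal consonant → unchanged [o].

[buˈβalniðo]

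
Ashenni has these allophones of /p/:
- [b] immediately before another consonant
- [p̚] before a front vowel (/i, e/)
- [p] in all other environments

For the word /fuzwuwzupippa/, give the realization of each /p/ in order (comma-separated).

[p̚], [b], [p]

Occurrence 1 (position 9): before a front vowel (/i, e/) → [p̚].
Occurrence 2 (position 11): immediately before another consonant → [b].
Occurrence 3 (position 12): no conditioning environment matches → elsewhere allophone [p].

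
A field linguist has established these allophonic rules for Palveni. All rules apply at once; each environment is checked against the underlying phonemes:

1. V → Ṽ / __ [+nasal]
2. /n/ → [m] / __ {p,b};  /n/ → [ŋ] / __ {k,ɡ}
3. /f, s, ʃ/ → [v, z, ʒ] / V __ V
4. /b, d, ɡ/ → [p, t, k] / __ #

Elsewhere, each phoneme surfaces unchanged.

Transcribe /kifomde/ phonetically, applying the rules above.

[kivõmde]

/k/ — not in any rule's target class → [k].
/i/ (between /k/ and /f/) is in the target of rule 1 but the environment (before a nasal consonant) is not met → [i].
/f/ (between /i/ and /o/): between two vowels, so rule 3 applies → [v].
/o/ — between /f/ and /m/, before a nasal consonant — surfaces as [õ] (rule 1).
/m/ stays [m].
/d/ (between /m/ and /e/) fails the environment for rule 4, so it stays [d].
/e/ (word-final) fails the environment for rule 1, so it stays [e].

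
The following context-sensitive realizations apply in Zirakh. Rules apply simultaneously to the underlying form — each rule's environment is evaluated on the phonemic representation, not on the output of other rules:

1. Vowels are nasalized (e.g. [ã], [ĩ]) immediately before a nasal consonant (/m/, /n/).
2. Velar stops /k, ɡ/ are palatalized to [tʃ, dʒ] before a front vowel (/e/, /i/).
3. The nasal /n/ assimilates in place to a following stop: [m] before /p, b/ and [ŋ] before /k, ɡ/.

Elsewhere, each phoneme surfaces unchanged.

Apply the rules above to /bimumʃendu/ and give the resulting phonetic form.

/b/ — not in any rule's target class → [b].
/i/ meets the environment for rule 1 (before a nasal consonant) → [ĩ].
/m/ (between /i/ and /u/) is unaffected → [m].
/u/ (between /m/ and /m/) occurs before a nasal consonant → [ũ] by rule 1.
/m/ (between /u/ and /ʃ/): no rule targets it → [m].
/ʃ/ (between /m/ and /e/): no rule targets it → [ʃ].
Rule 1 applies to /e/ (between /ʃ/ and /n/: before a nasal consonant) → [ẽ].
/n/ — between /e/ and /d/; rule 3 does not apply here → [n].
/d/ (between /n/ and /u/) is unaffected → [d].
/u/ (word-final) is in the target of rule 1 but the environment (before a nasal consonant) is not met → [u].

[bĩmũmʃẽndu]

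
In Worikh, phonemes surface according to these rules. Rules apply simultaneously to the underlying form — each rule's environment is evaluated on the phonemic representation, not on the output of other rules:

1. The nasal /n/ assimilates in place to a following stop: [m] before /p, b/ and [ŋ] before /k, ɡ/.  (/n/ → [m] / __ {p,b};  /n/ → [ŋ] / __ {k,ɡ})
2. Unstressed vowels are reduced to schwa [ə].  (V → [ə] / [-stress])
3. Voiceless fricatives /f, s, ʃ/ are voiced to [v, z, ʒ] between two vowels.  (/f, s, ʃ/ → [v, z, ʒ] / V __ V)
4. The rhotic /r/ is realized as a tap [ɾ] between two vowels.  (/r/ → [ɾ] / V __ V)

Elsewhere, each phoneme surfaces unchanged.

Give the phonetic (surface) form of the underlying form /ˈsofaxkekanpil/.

[ˈsovəxkəkəmpəl]

/s/ — word-initial; rule 3 does not apply here → [s].
/o/ (between /s/ and /f/): rule 2 targets it, but not in an unstressed syllable → unchanged [o].
/f/ — between /o/ and /a/, between two vowels — surfaces as [v] (rule 3).
/a/ (between /f/ and /x/): in an unstressed syllable, so rule 2 applies → [ə].
/x/ (between /a/ and /k/) is unaffected → [x].
/k/ (between /x/ and /e/) is unaffected → [k].
/e/ — between /k/ and /k/, in an unstressed syllable — surfaces as [ə] (rule 2).
/k/ (between /e/ and /a/): no rule targets it → [k].
/a/ (between /k/ and /n/): in an unstressed syllable, so rule 2 applies → [ə].
/n/ (between /a/ and /p/) occurs before a labial or velar stop → [m] by rule 1.
/p/ (between /n/ and /i/) is unaffected → [p].
/i/ meets the environment for rule 2 (in an unstressed syllable) → [ə].
/l/ stays [l].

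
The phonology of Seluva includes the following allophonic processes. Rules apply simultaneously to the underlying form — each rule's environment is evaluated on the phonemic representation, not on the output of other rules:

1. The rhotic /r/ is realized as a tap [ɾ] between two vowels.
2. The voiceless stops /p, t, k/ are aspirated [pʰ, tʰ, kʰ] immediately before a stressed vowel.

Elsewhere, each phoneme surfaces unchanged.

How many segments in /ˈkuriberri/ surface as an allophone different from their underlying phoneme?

Segments that undergo a rule: /k/ → [kʰ] (rule 2); /r/ → [ɾ] (rule 1).
All other segments surface unchanged.

2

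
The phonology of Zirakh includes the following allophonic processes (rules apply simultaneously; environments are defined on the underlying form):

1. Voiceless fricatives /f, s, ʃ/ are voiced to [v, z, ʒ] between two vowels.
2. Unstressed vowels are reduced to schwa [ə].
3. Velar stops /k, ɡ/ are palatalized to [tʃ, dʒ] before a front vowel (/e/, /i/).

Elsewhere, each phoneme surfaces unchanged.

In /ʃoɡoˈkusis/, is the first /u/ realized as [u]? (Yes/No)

Yes

/u/ (between /k/ and /s/): rule 2 targets it, but not in an unstressed syllable → unchanged [u].
The actual realization is [u], which matches [u].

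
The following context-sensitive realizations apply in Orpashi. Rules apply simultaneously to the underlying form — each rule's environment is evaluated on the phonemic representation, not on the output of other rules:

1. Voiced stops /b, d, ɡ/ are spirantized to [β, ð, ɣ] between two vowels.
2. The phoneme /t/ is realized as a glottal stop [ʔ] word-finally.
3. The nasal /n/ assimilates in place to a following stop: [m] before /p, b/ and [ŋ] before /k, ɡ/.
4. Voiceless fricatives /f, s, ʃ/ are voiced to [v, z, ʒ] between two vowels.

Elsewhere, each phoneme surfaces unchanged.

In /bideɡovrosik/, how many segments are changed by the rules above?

3

Segments that undergo a rule: /d/ → [ð] (rule 1); /ɡ/ → [ɣ] (rule 1); /s/ → [z] (rule 4).
All other segments surface unchanged.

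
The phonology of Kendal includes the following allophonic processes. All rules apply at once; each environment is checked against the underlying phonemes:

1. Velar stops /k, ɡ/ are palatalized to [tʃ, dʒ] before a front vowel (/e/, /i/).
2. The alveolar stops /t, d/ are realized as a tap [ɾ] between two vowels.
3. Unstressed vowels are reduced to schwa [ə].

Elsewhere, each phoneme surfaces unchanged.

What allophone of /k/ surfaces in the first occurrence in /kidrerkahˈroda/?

/k/ (word-initial) occurs before a front vowel → [tʃ] by rule 1.

[tʃ]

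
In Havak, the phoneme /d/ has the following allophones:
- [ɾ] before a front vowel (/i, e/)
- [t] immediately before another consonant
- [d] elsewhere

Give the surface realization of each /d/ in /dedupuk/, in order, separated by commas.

Occurrence 1 (position 1): before a front vowel (/i, e/) → [ɾ].
Occurrence 2 (position 3): no conditioning environment matches → elsewhere allophone [d].

[ɾ], [d]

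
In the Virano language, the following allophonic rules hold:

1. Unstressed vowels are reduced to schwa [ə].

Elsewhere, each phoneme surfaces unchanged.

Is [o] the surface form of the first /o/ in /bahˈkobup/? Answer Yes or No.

/o/ (between /k/ and /b/): rule 1 targets it, but not in an unstressed syllable → unchanged [o].
The actual realization is [o], which matches [o].

Yes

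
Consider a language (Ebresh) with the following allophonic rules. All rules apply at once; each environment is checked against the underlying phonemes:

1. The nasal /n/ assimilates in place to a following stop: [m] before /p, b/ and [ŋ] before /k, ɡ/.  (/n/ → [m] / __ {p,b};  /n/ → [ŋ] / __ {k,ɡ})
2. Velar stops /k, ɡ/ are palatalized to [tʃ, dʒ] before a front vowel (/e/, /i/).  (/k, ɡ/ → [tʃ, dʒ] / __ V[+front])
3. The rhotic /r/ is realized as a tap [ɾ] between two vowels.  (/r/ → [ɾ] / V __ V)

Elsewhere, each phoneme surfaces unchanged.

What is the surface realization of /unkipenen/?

/u/ stays [u].
/n/ (between /u/ and /k/): before a labial or velar stop, so rule 1 applies → [ŋ].
/k/ meets the environment for rule 2 (before a front vowel) → [tʃ].
/i/ — not in any rule's target class → [i].
/p/ (between /i/ and /e/): no rule targets it → [p].
/e/ — not in any rule's target class → [e].
/n/ (between /e/ and /e/): rule 1 targets it, but not before a labial or velar stop → unchanged [n].
/e/ (between /n/ and /n/) is unaffected → [e].
/n/ (word-final) is in the target of rule 1 but the environment (before a labial or velar stop) is not met → [n].

[uŋtʃipenen]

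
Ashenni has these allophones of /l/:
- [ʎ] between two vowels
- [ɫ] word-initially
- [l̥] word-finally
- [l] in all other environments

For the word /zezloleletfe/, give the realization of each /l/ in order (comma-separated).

[l], [ʎ], [ʎ]

Occurrence 1 (position 4): no conditioning environment matches → elsewhere allophone [l].
Occurrence 2 (position 6): between two vowels → [ʎ].
Occurrence 3 (position 8): between two vowels → [ʎ].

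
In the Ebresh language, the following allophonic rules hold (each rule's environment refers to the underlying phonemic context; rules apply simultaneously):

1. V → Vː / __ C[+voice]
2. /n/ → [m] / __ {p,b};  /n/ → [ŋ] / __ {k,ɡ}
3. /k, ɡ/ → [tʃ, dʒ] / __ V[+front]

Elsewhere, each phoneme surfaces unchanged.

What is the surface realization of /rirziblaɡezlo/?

[riːrziːblaːdʒeːzlo]

/r/ stays [r].
Rule 1 applies to /i/ (between /r/ and /r/: before a voiced consonant) → [iː].
/r/ (between /i/ and /z/): no rule targets it → [r].
/z/ stays [z].
/i/ (between /z/ and /b/) occurs before a voiced consonant → [iː] by rule 1.
/b/ — not in any rule's target class → [b].
/l/ (between /b/ and /a/): no rule targets it → [l].
/a/ — between /l/ and /ɡ/, before a voiced consonant — surfaces as [aː] (rule 1).
/ɡ/ — between /a/ and /e/, before a front vowel — surfaces as [dʒ] (rule 3).
/e/ — between /ɡ/ and /z/, before a voiced consonant — surfaces as [eː] (rule 1).
/z/ (between /e/ and /l/) is unaffected → [z].
/l/ — not in any rule's target class → [l].
/o/ — word-final; rule 1 does not apply here → [o].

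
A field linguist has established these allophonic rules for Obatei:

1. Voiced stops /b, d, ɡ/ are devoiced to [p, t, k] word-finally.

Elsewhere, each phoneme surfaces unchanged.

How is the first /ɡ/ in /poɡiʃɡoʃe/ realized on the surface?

/ɡ/ — between /o/ and /i/; rule 1 does not apply here → [ɡ].

[ɡ]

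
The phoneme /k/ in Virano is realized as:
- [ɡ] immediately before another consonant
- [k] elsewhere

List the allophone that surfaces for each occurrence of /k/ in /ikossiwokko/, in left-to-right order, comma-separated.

Occurrence 1 (position 2): no conditioning environment matches → elsewhere allophone [k].
Occurrence 2 (position 9): immediately before another consonant → [ɡ].
Occurrence 3 (position 10): no conditioning environment matches → elsewhere allophone [k].

[k], [ɡ], [k]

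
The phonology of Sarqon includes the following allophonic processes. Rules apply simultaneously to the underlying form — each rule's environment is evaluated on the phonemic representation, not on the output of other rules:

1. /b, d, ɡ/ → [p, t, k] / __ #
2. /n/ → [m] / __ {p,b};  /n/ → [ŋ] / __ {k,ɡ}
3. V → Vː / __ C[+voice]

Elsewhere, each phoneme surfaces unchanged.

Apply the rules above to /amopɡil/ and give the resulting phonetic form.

[aːmopɡiːl]

/a/ (word-initial): before a voiced consonant, so rule 3 applies → [aː].
/m/ (between /a/ and /o/): no rule targets it → [m].
/o/ — between /m/ and /p/; rule 3 does not apply here → [o].
/p/ stays [p].
/ɡ/ (between /p/ and /i/): rule 1 targets it, but not word-finally → unchanged [ɡ].
/i/ (between /ɡ/ and /l/): before a voiced consonant, so rule 3 applies → [iː].
/l/ (word-final) is unaffected → [l].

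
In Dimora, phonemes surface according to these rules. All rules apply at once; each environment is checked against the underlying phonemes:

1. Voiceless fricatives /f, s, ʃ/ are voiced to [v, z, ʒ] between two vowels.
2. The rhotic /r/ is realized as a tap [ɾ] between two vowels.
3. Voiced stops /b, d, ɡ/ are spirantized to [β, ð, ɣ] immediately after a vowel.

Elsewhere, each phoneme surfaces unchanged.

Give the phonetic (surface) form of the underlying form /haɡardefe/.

/ɡ/ — between /a/ and /a/, immediately after a vowel — surfaces as [ɣ] (rule 3).
/r/ (between /a/ and /d/): rule 2 targets it, but not between two vowels → unchanged [r].
/d/ — between /r/ and /e/; rule 3 does not apply here → [d].
/f/ meets the environment for rule 1 (between two vowels) → [v].

[haɣardeve]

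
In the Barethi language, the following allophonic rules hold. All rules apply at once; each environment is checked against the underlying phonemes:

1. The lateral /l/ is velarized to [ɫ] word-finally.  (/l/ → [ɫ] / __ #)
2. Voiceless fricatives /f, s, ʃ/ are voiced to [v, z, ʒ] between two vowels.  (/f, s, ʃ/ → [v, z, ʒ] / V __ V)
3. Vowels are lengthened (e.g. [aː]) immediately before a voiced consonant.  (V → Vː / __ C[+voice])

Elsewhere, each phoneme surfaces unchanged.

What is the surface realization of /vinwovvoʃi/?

[viːnwoːvvoʒi]

/v/ (word-initial): no rule targets it → [v].
/i/ (between /v/ and /n/): before a voiced consonant, so rule 3 applies → [iː].
/n/ stays [n].
/w/ stays [w].
/o/ meets the environment for rule 3 (before a voiced consonant) → [oː].
/v/ — not in any rule's target class → [v].
/v/ (between /v/ and /o/): no rule targets it → [v].
/o/ (between /v/ and /ʃ/) fails the environment for rule 3, so it stays [o].
/ʃ/ — between /o/ and /i/, between two vowels — surfaces as [ʒ] (rule 2).
/i/ (word-final) is in the target of rule 3 but the environment (before a voiced consonant) is not met → [i].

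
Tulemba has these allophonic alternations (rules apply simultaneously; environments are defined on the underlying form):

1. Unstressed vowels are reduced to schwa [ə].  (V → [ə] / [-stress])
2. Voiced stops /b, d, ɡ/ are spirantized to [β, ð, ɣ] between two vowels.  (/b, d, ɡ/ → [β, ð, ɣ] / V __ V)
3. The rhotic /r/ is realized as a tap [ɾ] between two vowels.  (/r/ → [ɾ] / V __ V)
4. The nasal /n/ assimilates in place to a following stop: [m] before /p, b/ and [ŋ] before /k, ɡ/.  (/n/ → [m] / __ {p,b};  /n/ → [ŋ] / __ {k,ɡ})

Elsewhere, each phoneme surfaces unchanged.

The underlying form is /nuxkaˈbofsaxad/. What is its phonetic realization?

/n/ (word-initial) fails the environment for rule 4, so it stays [n].
Rule 1 applies to /u/ (between /n/ and /x/: in an unstressed syllable) → [ə].
/x/ — not in any rule's target class → [x].
/k/ stays [k].
Rule 1 applies to /a/ (between /k/ and /b/: in an unstressed syllable) → [ə].
Rule 2 applies to /b/ (between /a/ and /o/: between two vowels) → [β].
/o/ (between /b/ and /f/): rule 1 targets it, but not in an unstressed syllable → unchanged [o].
/f/ (between /o/ and /s/): no rule targets it → [f].
/s/ stays [s].
/a/ meets the environment for rule 1 (in an unstressed syllable) → [ə].
/x/ (between /a/ and /a/) is unaffected → [x].
Rule 1 applies to /a/ (between /x/ and /d/: in an unstressed syllable) → [ə].
/d/ (word-final) is in the target of rule 2 but the environment (between two vowels) is not met → [d].

[nəxkəˈβofsəxəd]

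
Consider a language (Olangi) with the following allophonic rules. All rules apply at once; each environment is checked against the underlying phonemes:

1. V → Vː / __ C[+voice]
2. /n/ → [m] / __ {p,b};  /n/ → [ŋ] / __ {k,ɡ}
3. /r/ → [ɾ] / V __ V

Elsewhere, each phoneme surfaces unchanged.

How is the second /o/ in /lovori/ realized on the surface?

/o/ (between /v/ and /r/) occurs before a voiced consonant → [oː] by rule 1.

[oː]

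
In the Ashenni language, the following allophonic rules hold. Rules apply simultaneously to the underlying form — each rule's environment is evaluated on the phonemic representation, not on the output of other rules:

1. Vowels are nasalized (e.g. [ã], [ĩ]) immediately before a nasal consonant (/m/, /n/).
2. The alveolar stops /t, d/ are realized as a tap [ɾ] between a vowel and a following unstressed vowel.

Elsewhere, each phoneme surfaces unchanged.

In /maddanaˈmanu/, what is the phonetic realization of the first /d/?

[d]

/d/ (between /a/ and /d/): rule 2 targets it, but not between a vowel and a following unstressed vowel → unchanged [d].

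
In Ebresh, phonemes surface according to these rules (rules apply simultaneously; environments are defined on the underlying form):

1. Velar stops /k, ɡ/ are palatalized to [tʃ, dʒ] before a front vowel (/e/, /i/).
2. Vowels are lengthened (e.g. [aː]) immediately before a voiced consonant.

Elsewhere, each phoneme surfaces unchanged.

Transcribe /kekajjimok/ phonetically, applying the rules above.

/k/ (word-initial): before a front vowel, so rule 1 applies → [tʃ].
/e/ — between /k/ and /k/; rule 2 does not apply here → [e].
/k/ (between /e/ and /a/) fails the environment for rule 1, so it stays [k].
/a/ meets the environment for rule 2 (before a voiced consonant) → [aː].
/j/ (between /a/ and /j/): no rule targets it → [j].
/j/ (between /j/ and /i/) is unaffected → [j].
/i/ meets the environment for rule 2 (before a voiced consonant) → [iː].
/m/ (between /i/ and /o/): no rule targets it → [m].
/o/ — between /m/ and /k/; rule 2 does not apply here → [o].
/k/ (word-final): rule 1 targets it, but not before a front vowel → unchanged [k].

[tʃekaːjjiːmok]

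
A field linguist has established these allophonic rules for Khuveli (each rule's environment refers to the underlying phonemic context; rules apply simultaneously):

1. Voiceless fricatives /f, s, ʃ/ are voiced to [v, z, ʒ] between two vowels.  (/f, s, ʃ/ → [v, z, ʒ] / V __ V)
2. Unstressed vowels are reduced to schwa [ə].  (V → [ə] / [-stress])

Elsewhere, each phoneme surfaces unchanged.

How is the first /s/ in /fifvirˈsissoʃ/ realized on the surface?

/s/ (between /r/ and /i/) is in the target of rule 1 but the environment (between two vowels) is not met → [s].

[s]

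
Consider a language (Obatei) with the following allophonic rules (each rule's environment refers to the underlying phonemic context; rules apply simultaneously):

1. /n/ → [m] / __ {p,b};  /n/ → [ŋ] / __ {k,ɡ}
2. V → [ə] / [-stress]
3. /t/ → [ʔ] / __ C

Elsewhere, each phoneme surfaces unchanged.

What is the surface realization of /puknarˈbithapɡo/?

[pəknərˈbiʔhəpɡə]

/p/ — not in any rule's target class → [p].
/u/ — between /p/ and /k/, in an unstressed syllable — surfaces as [ə] (rule 2).
/k/ (between /u/ and /n/): no rule targets it → [k].
/n/ (between /k/ and /a/): rule 1 targets it, but not before a labial or velar stop → unchanged [n].
/a/ — between /n/ and /r/, in an unstressed syllable — surfaces as [ə] (rule 2).
/r/ stays [r].
/b/ — not in any rule's target class → [b].
/i/ (between /b/ and /t/) is in the target of rule 2 but the environment (in an unstressed syllable) is not met → [i].
/t/ — between /i/ and /h/, immediately before a consonant — surfaces as [ʔ] (rule 3).
/h/ — not in any rule's target class → [h].
/a/ (between /h/ and /p/): in an unstressed syllable, so rule 2 applies → [ə].
/p/ (between /a/ and /ɡ/): no rule targets it → [p].
/ɡ/ — not in any rule's target class → [ɡ].
/o/ (word-final) occurs in an unstressed syllable → [ə] by rule 2.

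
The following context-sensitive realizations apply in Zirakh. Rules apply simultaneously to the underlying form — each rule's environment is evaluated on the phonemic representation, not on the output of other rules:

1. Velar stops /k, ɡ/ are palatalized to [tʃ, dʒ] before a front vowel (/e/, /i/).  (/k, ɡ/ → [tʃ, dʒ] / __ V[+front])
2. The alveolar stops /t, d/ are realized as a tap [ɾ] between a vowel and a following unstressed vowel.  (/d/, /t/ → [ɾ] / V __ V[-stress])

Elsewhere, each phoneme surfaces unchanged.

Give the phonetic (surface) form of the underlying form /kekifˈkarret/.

/k/ meets the environment for rule 1 (before a front vowel) → [tʃ].
/e/ (between /k/ and /k/) is unaffected → [e].
Rule 1 applies to /k/ (between /e/ and /i/: before a front vowel) → [tʃ].
/i/ stays [i].
/f/ (between /i/ and /k/) is unaffected → [f].
/k/ (between /f/ and /a/): rule 1 targets it, but not before a front vowel → unchanged [k].
/a/ stays [a].
/r/ (between /a/ and /r/) is unaffected → [r].
/r/ (between /r/ and /e/): no rule targets it → [r].
/e/ stays [e].
/t/ (word-final): rule 2 targets it, but not between a vowel and a following unstressed vowel → unchanged [t].

[tʃetʃifˈkarret]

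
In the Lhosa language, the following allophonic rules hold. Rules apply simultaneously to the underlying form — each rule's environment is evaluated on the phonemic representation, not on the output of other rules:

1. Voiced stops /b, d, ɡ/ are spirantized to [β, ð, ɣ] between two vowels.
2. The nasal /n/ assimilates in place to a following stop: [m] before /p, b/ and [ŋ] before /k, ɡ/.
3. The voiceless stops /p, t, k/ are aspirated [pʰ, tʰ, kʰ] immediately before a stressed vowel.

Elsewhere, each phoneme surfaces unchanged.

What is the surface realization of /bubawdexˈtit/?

/b/ (word-initial) is in the target of rule 1 but the environment (between two vowels) is not met → [b].
/u/ stays [u].
/b/ — between /u/ and /a/, between two vowels — surfaces as [β] (rule 1).
/a/ — not in any rule's target class → [a].
/w/ — not in any rule's target class → [w].
/d/ — between /w/ and /e/; rule 1 does not apply here → [d].
/e/ (between /d/ and /x/) is unaffected → [e].
/x/ — not in any rule's target class → [x].
/t/ meets the environment for rule 3 (immediately before a stressed vowel) → [tʰ].
/i/ (between /t/ and /t/) is unaffected → [i].
/t/ — word-final; rule 3 does not apply here → [t].

[buβawdexˈtʰit]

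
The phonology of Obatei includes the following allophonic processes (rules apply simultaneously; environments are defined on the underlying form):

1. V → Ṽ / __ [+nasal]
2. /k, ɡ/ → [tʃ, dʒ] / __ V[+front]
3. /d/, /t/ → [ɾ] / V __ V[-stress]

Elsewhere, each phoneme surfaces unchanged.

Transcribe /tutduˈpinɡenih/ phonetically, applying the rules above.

[tutduˈpĩndʒẽnih]

/t/ — word-initial; rule 3 does not apply here → [t].
/u/ (between /t/ and /t/): rule 1 targets it, but not before a nasal consonant → unchanged [u].
/t/ — between /u/ and /d/; rule 3 does not apply here → [t].
/d/ — between /t/ and /u/; rule 3 does not apply here → [d].
/u/ (between /d/ and /p/) is in the target of rule 1 but the environment (before a nasal consonant) is not met → [u].
/p/ stays [p].
/i/ (between /p/ and /n/) occurs before a nasal consonant → [ĩ] by rule 1.
/n/ — not in any rule's target class → [n].
Rule 2 applies to /ɡ/ (between /n/ and /e/: before a front vowel) → [dʒ].
/e/ meets the environment for rule 1 (before a nasal consonant) → [ẽ].
/n/ — not in any rule's target class → [n].
/i/ (between /n/ and /h/) is in the target of rule 1 but the environment (before a nasal consonant) is not met → [i].
/h/ stays [h].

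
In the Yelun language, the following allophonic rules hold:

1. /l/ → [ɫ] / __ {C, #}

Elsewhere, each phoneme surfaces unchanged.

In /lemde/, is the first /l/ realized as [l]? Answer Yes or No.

/l/ (word-initial) is in the target of rule 1 but the environment (word-finally or immediately before a consonant) is not met → [l].
The actual realization is [l], which matches [l].

Yes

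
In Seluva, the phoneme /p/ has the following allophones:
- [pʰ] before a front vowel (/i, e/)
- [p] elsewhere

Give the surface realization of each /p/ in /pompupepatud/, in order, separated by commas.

[p], [p], [pʰ], [p]

Occurrence 1 (position 1): no conditioning environment matches → elsewhere allophone [p].
Occurrence 2 (position 4): no conditioning environment matches → elsewhere allophone [p].
Occurrence 3 (position 6): before a front vowel (/i, e/) → [pʰ].
Occurrence 4 (position 8): no conditioning environment matches → elsewhere allophone [p].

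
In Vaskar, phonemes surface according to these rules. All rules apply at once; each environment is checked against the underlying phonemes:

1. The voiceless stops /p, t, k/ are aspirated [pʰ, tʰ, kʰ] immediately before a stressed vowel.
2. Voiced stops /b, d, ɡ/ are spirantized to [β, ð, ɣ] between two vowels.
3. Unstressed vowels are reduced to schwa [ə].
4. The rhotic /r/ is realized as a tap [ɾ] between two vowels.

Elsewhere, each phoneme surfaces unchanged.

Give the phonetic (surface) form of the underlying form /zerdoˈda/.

[zərdəˈða]

/z/ stays [z].
Rule 3 applies to /e/ (between /z/ and /r/: in an unstressed syllable) → [ə].
/r/ (between /e/ and /d/): rule 4 targets it, but not between two vowels → unchanged [r].
/d/ (between /r/ and /o/): rule 2 targets it, but not between two vowels → unchanged [d].
Rule 3 applies to /o/ (between /d/ and /d/: in an unstressed syllable) → [ə].
/d/ (between /o/ and /a/): between two vowels, so rule 2 applies → [ð].
/a/ — word-final; rule 3 does not apply here → [a].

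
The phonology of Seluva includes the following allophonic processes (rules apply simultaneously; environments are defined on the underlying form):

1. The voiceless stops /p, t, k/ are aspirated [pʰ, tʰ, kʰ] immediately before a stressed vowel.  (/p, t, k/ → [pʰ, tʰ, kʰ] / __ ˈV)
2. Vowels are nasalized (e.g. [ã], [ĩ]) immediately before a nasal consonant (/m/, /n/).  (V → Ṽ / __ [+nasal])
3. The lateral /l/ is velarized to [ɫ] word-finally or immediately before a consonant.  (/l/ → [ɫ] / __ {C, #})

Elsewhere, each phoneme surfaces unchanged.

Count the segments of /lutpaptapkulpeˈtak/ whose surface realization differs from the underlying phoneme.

Segments that undergo a rule: /l/ → [ɫ] (rule 3); /t/ → [tʰ] (rule 1).
All other segments surface unchanged.

2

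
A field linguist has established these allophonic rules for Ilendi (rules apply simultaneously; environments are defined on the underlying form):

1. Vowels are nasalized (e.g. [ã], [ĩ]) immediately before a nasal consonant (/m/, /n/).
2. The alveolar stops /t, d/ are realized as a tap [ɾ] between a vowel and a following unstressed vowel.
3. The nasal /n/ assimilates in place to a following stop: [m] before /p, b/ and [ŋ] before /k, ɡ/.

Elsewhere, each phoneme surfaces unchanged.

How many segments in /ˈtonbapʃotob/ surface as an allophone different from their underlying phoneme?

3

Segments that undergo a rule: /o/ → [õ] (rule 1); /n/ → [m] (rule 3); /t/ → [ɾ] (rule 2).
All other segments surface unchanged.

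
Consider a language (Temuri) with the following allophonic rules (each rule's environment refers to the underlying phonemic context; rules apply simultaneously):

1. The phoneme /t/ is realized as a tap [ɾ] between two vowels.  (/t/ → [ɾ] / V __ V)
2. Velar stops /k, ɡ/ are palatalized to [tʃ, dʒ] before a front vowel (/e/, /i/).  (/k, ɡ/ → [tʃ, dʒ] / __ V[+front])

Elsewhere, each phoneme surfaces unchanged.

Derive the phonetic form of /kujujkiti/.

/k/ (word-initial): rule 2 targets it, but not before a front vowel → unchanged [k].
/u/ (between /k/ and /j/): no rule targets it → [u].
/j/ (between /u/ and /u/) is unaffected → [j].
/u/ stays [u].
/j/ — not in any rule's target class → [j].
/k/ (between /j/ and /i/) occurs before a front vowel → [tʃ] by rule 2.
/i/ — not in any rule's target class → [i].
/t/ (between /i/ and /i/): between two vowels, so rule 1 applies → [ɾ].
/i/ — not in any rule's target class → [i].

[kujujtʃiɾi]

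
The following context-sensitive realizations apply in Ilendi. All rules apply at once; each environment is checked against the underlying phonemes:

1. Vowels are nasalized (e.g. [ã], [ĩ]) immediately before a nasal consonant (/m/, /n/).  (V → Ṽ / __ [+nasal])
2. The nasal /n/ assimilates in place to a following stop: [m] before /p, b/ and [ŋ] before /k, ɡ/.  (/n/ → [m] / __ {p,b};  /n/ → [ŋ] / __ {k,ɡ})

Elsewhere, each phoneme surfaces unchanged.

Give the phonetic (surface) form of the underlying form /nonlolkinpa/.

[nõnlolkĩmpa]

/n/ (word-initial) fails the environment for rule 2, so it stays [n].
Rule 1 applies to /o/ (between /n/ and /n/: before a nasal consonant) → [õ].
/n/ — between /o/ and /l/; rule 2 does not apply here → [n].
/l/ stays [l].
/o/ (between /l/ and /l/) is in the target of rule 1 but the environment (before a nasal consonant) is not met → [o].
/l/ — not in any rule's target class → [l].
/k/ (between /l/ and /i/) is unaffected → [k].
/i/ (between /k/ and /n/): before a nasal consonant, so rule 1 applies → [ĩ].
Rule 2 applies to /n/ (between /i/ and /p/: before a labial or velar stop) → [m].
/p/ (between /n/ and /a/) is unaffected → [p].
/a/ (word-final): rule 1 targets it, but not before a nasal consonant → unchanged [a].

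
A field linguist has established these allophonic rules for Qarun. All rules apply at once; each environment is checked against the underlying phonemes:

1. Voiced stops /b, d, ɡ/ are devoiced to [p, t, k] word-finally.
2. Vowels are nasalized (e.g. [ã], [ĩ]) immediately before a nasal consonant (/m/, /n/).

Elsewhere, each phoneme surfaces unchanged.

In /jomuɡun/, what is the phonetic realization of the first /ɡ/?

[ɡ]

/ɡ/ (between /u/ and /u/) fails the environment for rule 1, so it stays [ɡ].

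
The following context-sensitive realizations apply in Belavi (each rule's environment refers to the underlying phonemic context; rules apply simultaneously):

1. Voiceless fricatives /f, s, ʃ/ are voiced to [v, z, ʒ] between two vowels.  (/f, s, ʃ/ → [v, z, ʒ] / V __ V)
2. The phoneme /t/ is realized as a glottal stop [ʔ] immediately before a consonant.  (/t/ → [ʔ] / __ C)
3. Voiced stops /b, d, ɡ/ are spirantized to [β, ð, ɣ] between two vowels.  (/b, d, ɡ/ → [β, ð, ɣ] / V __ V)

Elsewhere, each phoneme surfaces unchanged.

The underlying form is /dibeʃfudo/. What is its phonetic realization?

[diβeʃfuðo]

/d/ (word-initial) is in the target of rule 3 but the environment (between two vowels) is not met → [d].
/i/ stays [i].
/b/ — between /i/ and /e/, between two vowels — surfaces as [β] (rule 3).
/e/ — not in any rule's target class → [e].
/ʃ/ — between /e/ and /f/; rule 1 does not apply here → [ʃ].
/f/ (between /ʃ/ and /u/) is in the target of rule 1 but the environment (between two vowels) is not met → [f].
/u/ (between /f/ and /d/) is unaffected → [u].
Rule 3 applies to /d/ (between /u/ and /o/: between two vowels) → [ð].
/o/ (word-final): no rule targets it → [o].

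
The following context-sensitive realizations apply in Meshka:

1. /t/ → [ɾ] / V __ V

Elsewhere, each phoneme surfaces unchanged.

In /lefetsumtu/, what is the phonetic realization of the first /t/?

[t]

/t/ — between /e/ and /s/; rule 1 does not apply here → [t].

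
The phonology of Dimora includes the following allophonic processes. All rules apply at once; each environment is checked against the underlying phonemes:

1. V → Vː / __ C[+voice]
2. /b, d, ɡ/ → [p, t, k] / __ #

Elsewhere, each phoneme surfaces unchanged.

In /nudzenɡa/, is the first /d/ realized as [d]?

/d/ (between /u/ and /z/) is in the target of rule 2 but the environment (word-finally) is not met → [d].
The actual realization is [d], which matches [d].

Yes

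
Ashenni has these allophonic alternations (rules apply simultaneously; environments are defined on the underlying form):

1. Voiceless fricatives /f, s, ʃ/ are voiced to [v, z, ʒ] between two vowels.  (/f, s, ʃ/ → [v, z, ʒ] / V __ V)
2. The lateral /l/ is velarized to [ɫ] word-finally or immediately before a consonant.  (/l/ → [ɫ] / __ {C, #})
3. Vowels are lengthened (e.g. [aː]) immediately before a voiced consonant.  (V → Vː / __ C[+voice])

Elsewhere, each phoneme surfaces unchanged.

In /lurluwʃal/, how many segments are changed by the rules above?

Segments that undergo a rule: /u/ → [uː] (rule 3); /u/ → [uː] (rule 3); /a/ → [aː] (rule 3); /l/ → [ɫ] (rule 2).
All other segments surface unchanged.

4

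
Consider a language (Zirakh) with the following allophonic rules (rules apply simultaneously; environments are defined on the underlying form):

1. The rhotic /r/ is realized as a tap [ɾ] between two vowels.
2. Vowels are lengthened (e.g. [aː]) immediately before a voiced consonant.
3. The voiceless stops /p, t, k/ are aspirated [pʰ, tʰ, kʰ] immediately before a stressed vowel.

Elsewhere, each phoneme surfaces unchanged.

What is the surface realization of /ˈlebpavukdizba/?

[ˈleːbpaːvukdiːzba]

/l/ (word-initial) is unaffected → [l].
/e/ (between /l/ and /b/) occurs before a voiced consonant → [eː] by rule 2.
/b/ — not in any rule's target class → [b].
/p/ (between /b/ and /a/): rule 3 targets it, but not immediately before a stressed vowel → unchanged [p].
/a/ (between /p/ and /v/): before a voiced consonant, so rule 2 applies → [aː].
/v/ — not in any rule's target class → [v].
/u/ (between /v/ and /k/): rule 2 targets it, but not before a voiced consonant → unchanged [u].
/k/ — between /u/ and /d/; rule 3 does not apply here → [k].
/d/ (between /k/ and /i/): no rule targets it → [d].
/i/ (between /d/ and /z/) occurs before a voiced consonant → [iː] by rule 2.
/z/ (between /i/ and /b/) is unaffected → [z].
/b/ (between /z/ and /a/) is unaffected → [b].
/a/ (word-final): rule 2 targets it, but not before a voiced consonant → unchanged [a].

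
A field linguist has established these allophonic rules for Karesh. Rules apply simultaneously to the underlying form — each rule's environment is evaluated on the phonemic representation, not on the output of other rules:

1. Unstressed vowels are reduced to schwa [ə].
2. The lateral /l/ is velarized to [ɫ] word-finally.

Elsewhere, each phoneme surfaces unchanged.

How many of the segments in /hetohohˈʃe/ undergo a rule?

3

Segments that undergo a rule: /e/ → [ə] (rule 1); /o/ → [ə] (rule 1); /o/ → [ə] (rule 1).
All other segments surface unchanged.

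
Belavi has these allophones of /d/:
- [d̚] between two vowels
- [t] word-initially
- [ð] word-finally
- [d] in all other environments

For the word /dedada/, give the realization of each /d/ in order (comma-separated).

[t], [d̚], [d̚]

Occurrence 1 (position 1): word-initially → [t].
Occurrence 2 (position 3): between two vowels → [d̚].
Occurrence 3 (position 5): between two vowels → [d̚].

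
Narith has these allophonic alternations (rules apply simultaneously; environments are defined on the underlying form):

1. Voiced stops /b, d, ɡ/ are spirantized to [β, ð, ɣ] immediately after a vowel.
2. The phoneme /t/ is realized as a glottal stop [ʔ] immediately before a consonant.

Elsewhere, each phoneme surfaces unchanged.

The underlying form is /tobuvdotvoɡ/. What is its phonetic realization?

/t/ (word-initial) fails the environment for rule 2, so it stays [t].
/o/ — not in any rule's target class → [o].
/b/ — between /o/ and /u/, immediately after a vowel — surfaces as [β] (rule 1).
/u/ (between /b/ and /v/) is unaffected → [u].
/v/ stays [v].
/d/ (between /v/ and /o/): rule 1 targets it, but not immediately after a vowel → unchanged [d].
/o/ — not in any rule's target class → [o].
/t/ (between /o/ and /v/) occurs immediately before a consonant → [ʔ] by rule 2.
/v/ (between /t/ and /o/) is unaffected → [v].
/o/ (between /v/ and /ɡ/): no rule targets it → [o].
/ɡ/ (word-final): immediately after a vowel, so rule 1 applies → [ɣ].

[toβuvdoʔvoɣ]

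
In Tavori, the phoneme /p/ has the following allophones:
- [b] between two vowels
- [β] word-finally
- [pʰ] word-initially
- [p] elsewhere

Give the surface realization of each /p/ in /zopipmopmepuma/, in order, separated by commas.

Occurrence 1 (position 3): between two vowels → [b].
Occurrence 2 (position 5): no conditioning environment matches → elsewhere allophone [p].
Occurrence 3 (position 8): no conditioning environment matches → elsewhere allophone [p].
Occurrence 4 (position 11): between two vowels → [b].

[b], [p], [p], [b]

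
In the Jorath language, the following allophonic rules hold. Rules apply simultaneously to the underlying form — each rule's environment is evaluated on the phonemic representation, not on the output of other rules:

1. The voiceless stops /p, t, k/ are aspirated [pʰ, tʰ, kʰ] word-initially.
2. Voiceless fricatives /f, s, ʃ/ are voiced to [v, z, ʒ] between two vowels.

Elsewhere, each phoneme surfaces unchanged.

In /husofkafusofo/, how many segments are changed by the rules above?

Segments that undergo a rule: /s/ → [z] (rule 2); /f/ → [v] (rule 2); /s/ → [z] (rule 2); /f/ → [v] (rule 2).
All other segments surface unchanged.

4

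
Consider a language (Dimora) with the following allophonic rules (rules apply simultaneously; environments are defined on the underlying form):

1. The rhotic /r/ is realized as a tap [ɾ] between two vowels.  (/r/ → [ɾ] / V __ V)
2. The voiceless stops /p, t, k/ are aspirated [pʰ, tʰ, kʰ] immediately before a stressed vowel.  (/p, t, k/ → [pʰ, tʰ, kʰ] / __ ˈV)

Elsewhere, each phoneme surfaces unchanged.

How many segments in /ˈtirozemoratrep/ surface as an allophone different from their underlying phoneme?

3

Segments that undergo a rule: /t/ → [tʰ] (rule 2); /r/ → [ɾ] (rule 1); /r/ → [ɾ] (rule 1).
All other segments surface unchanged.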